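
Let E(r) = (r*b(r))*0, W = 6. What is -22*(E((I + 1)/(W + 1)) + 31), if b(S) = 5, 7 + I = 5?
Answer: -682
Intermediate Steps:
I = -2 (I = -7 + 5 = -2)
E(r) = 0 (E(r) = (r*5)*0 = (5*r)*0 = 0)
-22*(E((I + 1)/(W + 1)) + 31) = -22*(0 + 31) = -22*31 = -682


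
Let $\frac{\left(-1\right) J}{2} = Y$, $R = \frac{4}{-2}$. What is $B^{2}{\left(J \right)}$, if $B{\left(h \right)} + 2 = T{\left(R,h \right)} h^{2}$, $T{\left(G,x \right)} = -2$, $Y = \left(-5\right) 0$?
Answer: $4$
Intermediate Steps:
$R = -2$ ($R = 4 \left(- \frac{1}{2}\right) = -2$)
$Y = 0$
$J = 0$ ($J = \left(-2\right) 0 = 0$)
$B{\left(h \right)} = -2 - 2 h^{2}$
$B^{2}{\left(J \right)} = \left(-2 - 2 \cdot 0^{2}\right)^{2} = \left(-2 - 0\right)^{2} = \left(-2 + 0\right)^{2} = \left(-2\right)^{2} = 4$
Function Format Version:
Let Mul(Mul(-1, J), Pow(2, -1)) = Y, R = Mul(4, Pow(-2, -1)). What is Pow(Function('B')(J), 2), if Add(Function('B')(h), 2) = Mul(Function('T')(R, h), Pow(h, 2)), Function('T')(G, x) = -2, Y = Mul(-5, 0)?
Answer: 4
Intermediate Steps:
R = -2 (R = Mul(4, Rational(-1, 2)) = -2)
Y = 0
J = 0 (J = Mul(-2, 0) = 0)
Function('B')(h) = Add(-2, Mul(-2, Pow(h, 2)))
Pow(Function('B')(J), 2) = Pow(Add(-2, Mul(-2, Pow(0, 2))), 2) = Pow(Add(-2, Mul(-2, 0)), 2) = Pow(Add(-2, 0), 2) = Pow(-2, 2) = 4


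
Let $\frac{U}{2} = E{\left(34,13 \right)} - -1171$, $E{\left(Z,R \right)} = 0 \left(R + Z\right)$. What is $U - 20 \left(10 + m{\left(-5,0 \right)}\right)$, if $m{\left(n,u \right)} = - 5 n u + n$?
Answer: $2242$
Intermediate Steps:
$E{\left(Z,R \right)} = 0$
$m{\left(n,u \right)} = n - 5 n u$ ($m{\left(n,u \right)} = - 5 n u + n = n - 5 n u$)
$U = 2342$ ($U = 2 \left(0 - -1171\right) = 2 \left(0 + 1171\right) = 2 \cdot 1171 = 2342$)
$U - 20 \left(10 + m{\left(-5,0 \right)}\right) = 2342 - 20 \left(10 - 5 \left(1 - 0\right)\right) = 2342 - 20 \left(10 - 5 \left(1 + 0\right)\right) = 2342 - 20 \left(10 - 5\right) = 2342 - 100 = 2242$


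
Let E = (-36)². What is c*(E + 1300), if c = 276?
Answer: 716496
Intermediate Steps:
E = 1296
c*(E + 1300) = 276*(1296 + 1300) = 276*2596 = 716496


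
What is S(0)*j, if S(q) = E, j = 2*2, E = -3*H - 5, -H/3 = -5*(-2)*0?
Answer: -20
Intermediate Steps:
H = 0 (H = -3*(-5*(-2))*0 = -30*0 = -3*0 = 0)
E = -5 (E = -3*0 - 5 = 0 - 5 = -5)
j = 4
S(q) = -5
S(0)*j = -5*4 = -20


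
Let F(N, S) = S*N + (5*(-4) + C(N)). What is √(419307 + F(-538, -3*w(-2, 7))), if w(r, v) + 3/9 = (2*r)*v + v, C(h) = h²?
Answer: √674299 ≈ 821.16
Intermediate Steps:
w(r, v) = -⅓ + v + 2*r*v (w(r, v) = -⅓ + ((2*r)*v + v) = -⅓ + (2*r*v + v) = -⅓ + (v + 2*r*v) = -⅓ + v + 2*r*v)
F(N, S) = -20 + N² + N*S (F(N, S) = S*N + (5*(-4) + N²) = N*S + (-20 + N²) = -20 + N² + N*S)
√(419307 + F(-538, -3*w(-2, 7))) = √(419307 + (-20 + (-538)² - (-1614)*(-⅓ + 7 + 2*(-2)*7))) = √(419307 + (-20 + 289444 - (-1614)*(-⅓ + 7 - 28))) = √(419307 + (-20 + 289444 - (-1614)*(-64)/3)) = √(419307 + (-20 + 289444 - 538*64)) = √(419307 + (-20 + 289444 - 34432)) = √(419307 + 254992) = √674299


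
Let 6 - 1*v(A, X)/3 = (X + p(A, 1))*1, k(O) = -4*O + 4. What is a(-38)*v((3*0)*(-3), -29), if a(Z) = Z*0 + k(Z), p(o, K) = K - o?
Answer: 15912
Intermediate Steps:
k(O) = 4 - 4*O
a(Z) = 4 - 4*Z (a(Z) = Z*0 + (4 - 4*Z) = 0 + (4 - 4*Z) = 4 - 4*Z)
v(A, X) = 15 - 3*X + 3*A (v(A, X) = 18 - 3*(X + (1 - A)) = 18 - 3*(1 + X - A) = 18 + (-3 - 3*X + 3*A) = 15 - 3*X + 3*A)
a(-38)*v((3*0)*(-3), -29) = (4 - 4*(-38))*(15 - 3*(-29) + 3*((3*0)*(-3))) = (4 + 152)*(15 + 87 + 3*(0*(-3))) = 156*(15 + 87 + 3*0) = 156*(15 + 87 + 0) = 156*102 = 15912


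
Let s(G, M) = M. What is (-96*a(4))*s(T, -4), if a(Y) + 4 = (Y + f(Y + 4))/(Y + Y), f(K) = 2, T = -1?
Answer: -1248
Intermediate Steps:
a(Y) = -4 + (2 + Y)/(2*Y) (a(Y) = -4 + (Y + 2)/(Y + Y) = -4 + (2 + Y)/((2*Y)) = -4 + (2 + Y)*(1/(2*Y)) = -4 + (2 + Y)/(2*Y))
(-96*a(4))*s(T, -4) = -96*(-7/2 + 1/4)*(-4) = -96*(-7/2 + ¼)*(-4) = -96*(-13/4)*(-4) = 312*(-4) = -1248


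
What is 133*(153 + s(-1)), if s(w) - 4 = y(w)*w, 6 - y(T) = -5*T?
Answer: 20748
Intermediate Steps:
y(T) = 6 + 5*T (y(T) = 6 - (-5)*T = 6 + 5*T)
s(w) = 4 + w*(6 + 5*w) (s(w) = 4 + (6 + 5*w)*w = 4 + w*(6 + 5*w))
133*(153 + s(-1)) = 133*(153 + (4 - (6 + 5*(-1)))) = 133*(153 + (4 - (6 - 5))) = 133*(153 + (4 - 1*1)) = 133*(153 + (4 - 1)) = 133*(153 + 3) = 133*156 = 20748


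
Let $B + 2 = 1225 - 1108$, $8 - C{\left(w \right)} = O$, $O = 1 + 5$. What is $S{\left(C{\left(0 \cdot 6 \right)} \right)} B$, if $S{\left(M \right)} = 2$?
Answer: $230$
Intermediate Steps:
$O = 6$
$C{\left(w \right)} = 2$ ($C{\left(w \right)} = 8 - 6 = 2$)
$B = 115$ ($B = -2 + \left(1225 - 1108\right) = -2 + 117 = 115$)
$S{\left(C{\left(0 \cdot 6 \right)} \right)} B = 2 \cdot 115 = 230$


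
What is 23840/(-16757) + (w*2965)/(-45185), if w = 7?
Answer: -40714341/21633287 ≈ -1.8820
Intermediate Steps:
23840/(-16757) + (w*2965)/(-45185) = 23840/(-16757) + (7*2965)/(-45185) = 23840*(-1/16757) + 20755*(-1/45185) = -23840/16757 - 593/1291 = -40714341/21633287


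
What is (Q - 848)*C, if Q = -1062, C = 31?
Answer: -59210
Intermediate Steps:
(Q - 848)*C = (-1062 - 848)*31 = -1910*31 = -59210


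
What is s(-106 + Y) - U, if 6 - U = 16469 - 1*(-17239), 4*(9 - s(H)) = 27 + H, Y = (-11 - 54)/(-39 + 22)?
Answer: 1146813/34 ≈ 33730.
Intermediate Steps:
Y = 65/17 (Y = -65/(-17) = -65*(-1/17) = 65/17 ≈ 3.8235)
s(H) = 9/4 - H/4 (s(H) = 9 - (27 + H)/4 = 9 + (-27/4 - H/4) = 9/4 - H/4)
U = -33702 (U = 6 - (16469 - 1*(-17239)) = 6 - (16469 + 17239) = 6 - 1*33708 = 6 - 33708 = -33702)
s(-106 + Y) - U = (9/4 - (-106 + 65/17)/4) - 1*(-33702) = (9/4 - ¼*(-1737/17)) + 33702 = (9/4 + 1737/68) + 33702 = 945/34 + 33702 = 1146813/34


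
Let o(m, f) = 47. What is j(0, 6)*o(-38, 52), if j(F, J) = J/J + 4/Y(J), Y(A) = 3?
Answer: 329/3 ≈ 109.67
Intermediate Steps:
j(F, J) = 7/3 (j(F, J) = J/J + 4/3 = 1 + 4*(⅓) = 1 + 4/3 = 7/3)
j(0, 6)*o(-38, 52) = (7/3)*47 = 329/3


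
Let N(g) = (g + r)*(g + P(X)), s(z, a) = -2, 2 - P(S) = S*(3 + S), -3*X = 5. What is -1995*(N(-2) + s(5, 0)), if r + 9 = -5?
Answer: 224770/3 ≈ 74923.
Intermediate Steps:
r = -14 (r = -9 - 5 = -14)
X = -5/3 (X = -⅓*5 = -5/3 ≈ -1.6667)
P(S) = 2 - S*(3 + S)
N(g) = (-14 + g)*(38/9 + g) (N(g) = (g - 14)*(g + (2 - (-5/3)² - 3*(-5/3))) = (-14 + g)*(g + (2 - 1*25/9 + 5)) = (-14 + g)*(g + (2 - 25/9 + 5)) = (-14 + g)*(g + 38/9) = (-14 + g)*(38/9 + g))
-1995*(N(-2) + s(5, 0)) = -1995*((-532/9 + (-2)² - 88/9*(-2)) - 2) = -1995*((-532/9 + 4 + 176/9) - 2) = -1995*(-320/9 - 2) = -1995*(-338)/9 = -105*(-6422/9) = 224770/3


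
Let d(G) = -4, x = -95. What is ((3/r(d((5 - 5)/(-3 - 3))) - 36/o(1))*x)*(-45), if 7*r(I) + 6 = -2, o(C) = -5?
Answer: 156465/8 ≈ 19558.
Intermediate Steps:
r(I) = -8/7 (r(I) = -6/7 + (1/7)*(-2) = -6/7 - 2/7 = -8/7)
((3/r(d((5 - 5)/(-3 - 3))) - 36/o(1))*x)*(-45) = ((3/(-8/7) - 36/(-5))*(-95))*(-45) = ((3*(-7/8) - 36*(-1/5))*(-95))*(-45) = ((-21/8 + 36/5)*(-95))*(-45) = ((183/40)*(-95))*(-45) = -3477/8*(-45) = 156465/8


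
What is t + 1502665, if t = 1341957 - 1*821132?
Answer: 2023490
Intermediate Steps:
t = 520825 (t = 1341957 - 821132 = 520825)
t + 1502665 = 520825 + 1502665 = 2023490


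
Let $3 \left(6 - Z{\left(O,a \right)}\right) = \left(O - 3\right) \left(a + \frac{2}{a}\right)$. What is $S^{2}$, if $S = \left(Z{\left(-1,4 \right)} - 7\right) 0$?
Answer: $0$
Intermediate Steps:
$Z{\left(O,a \right)} = 6 - \frac{\left(-3 + O\right) \left(a + \frac{2}{a}\right)}{3}$ ($Z{\left(O,a \right)} = 6 - \frac{\left(O - 3\right) \left(a + \frac{2}{a}\right)}{3} = 6 - \frac{\left(-3 + O\right) \left(a + \frac{2}{a}\right)}{3}$)
$S = 0$ ($S = \left(\frac{6 - -2 + 4 \left(18 + 3 \cdot 4 - \left(-1\right) 4\right)}{3 \cdot 4} - 7\right) 0 = \left(\frac{1}{3} \cdot \frac{1}{4} \left(6 + 2 + 4 \left(18 + 12 + 4\right)\right) - 7\right) 0 = \left(\frac{1}{3} \cdot \frac{1}{4} \left(6 + 2 + 4 \cdot 34\right) - 7\right) 0 = \left(\frac{1}{3} \cdot \frac{1}{4} \left(6 + 2 + 136\right) - 7\right) 0 = \left(\frac{1}{3} \cdot \frac{1}{4} \cdot 144 - 7\right) 0 = \left(12 - 7\right) 0 = 5 \cdot 0 = 0$)
$S^{2} = 0^{2} = 0$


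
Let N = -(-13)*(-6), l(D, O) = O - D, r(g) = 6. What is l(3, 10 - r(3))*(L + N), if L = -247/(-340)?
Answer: -26273/340 ≈ -77.274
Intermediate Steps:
L = 247/340 (L = -247*(-1/340) = 247/340 ≈ 0.72647)
N = -78 (N = -1*78 = -78)
l(3, 10 - r(3))*(L + N) = ((10 - 1*6) - 1*3)*(247/340 - 78) = ((10 - 6) - 3)*(-26273/340) = (4 - 3)*(-26273/340) = 1*(-26273/340) = -26273/340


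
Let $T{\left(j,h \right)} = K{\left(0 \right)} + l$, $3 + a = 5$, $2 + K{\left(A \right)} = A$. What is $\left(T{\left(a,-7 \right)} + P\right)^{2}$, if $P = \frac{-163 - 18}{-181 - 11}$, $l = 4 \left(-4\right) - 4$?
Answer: $\frac{16345849}{36864} \approx 443.41$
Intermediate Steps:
$K{\left(A \right)} = -2 + A$
$l = -20$ ($l = -16 - 4 = -20$)
$a = 2$ ($a = -3 + 5 = 2$)
$T{\left(j,h \right)} = -22$ ($T{\left(j,h \right)} = \left(-2 + 0\right) - 20 = -2 - 20 = -22$)
$P = \frac{181}{192}$ ($P = - \frac{181}{-192} = \left(-181\right) \left(- \frac{1}{192}\right) = \frac{181}{192} \approx 0.94271$)
$\left(T{\left(a,-7 \right)} + P\right)^{2} = \left(-22 + \frac{181}{192}\right)^{2} = \left(- \frac{4043}{192}\right)^{2} = \frac{16345849}{36864}$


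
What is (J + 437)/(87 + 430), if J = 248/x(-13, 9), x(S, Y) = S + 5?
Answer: 406/517 ≈ 0.78530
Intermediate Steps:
x(S, Y) = 5 + S
J = -31 (J = 248/(5 - 13) = 248/(-8) = 248*(-1/8) = -31)
(J + 437)/(87 + 430) = (-31 + 437)/(87 + 430) = 406/517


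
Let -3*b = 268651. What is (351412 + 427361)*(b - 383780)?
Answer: -368616883681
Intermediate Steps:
b = -268651/3 (b = -1/3*268651 = -268651/3 ≈ -89550.)
(351412 + 427361)*(b - 383780) = (351412 + 427361)*(-268651/3 - 383780) = 778773*(-1419991/3) = -368616883681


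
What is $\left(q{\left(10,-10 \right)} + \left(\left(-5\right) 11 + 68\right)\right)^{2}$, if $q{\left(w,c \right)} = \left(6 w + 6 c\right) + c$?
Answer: $9$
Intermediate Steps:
$q{\left(w,c \right)} = 6 w + 7 c$ ($q{\left(w,c \right)} = \left(6 c + 6 w\right) + c = 6 w + 7 c$)
$\left(q{\left(10,-10 \right)} + \left(\left(-5\right) 11 + 68\right)\right)^{2} = \left(\left(6 \cdot 10 + 7 \left(-10\right)\right) + \left(\left(-5\right) 11 + 68\right)\right)^{2} = \left(\left(60 - 70\right) + \left(-55 + 68\right)\right)^{2} = \left(-10 + 13\right)^{2} = 3^{2} = 9$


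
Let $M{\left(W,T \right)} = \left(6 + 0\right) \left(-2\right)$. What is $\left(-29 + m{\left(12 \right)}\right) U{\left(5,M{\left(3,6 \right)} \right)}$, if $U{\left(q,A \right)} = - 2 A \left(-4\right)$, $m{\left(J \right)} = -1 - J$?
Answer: $4032$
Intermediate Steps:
$M{\left(W,T \right)} = -12$ ($M{\left(W,T \right)} = 6 \left(-2\right) = -12$)
$U{\left(q,A \right)} = 8 A$
$\left(-29 + m{\left(12 \right)}\right) U{\left(5,M{\left(3,6 \right)} \right)} = \left(-29 - 13\right) 8 \left(-12\right) = \left(-29 - 13\right) \left(-96\right) = \left(-42\right) \left(-96\right) = 4032$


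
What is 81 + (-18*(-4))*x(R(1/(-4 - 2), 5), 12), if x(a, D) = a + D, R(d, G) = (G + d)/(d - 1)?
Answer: 4527/7 ≈ 646.71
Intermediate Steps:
R(d, G) = (G + d)/(-1 + d)
x(a, D) = D + a
81 + (-18*(-4))*x(R(1/(-4 - 2), 5), 12) = 81 + (-18*(-4))*(12 + (5 + 1/(-4 - 2))/(-1 + 1/(-4 - 2))) = 81 + 72*(12 + (5 + 1/(-6))/(-1 + 1/(-6))) = 81 + 72*(12 + (5 - ⅙)/(-1 - ⅙)) = 81 + 72*(12 + (29/6)/(-7/6)) = 81 + 72*(12 - 6/7*29/6) = 81 + 72*(12 - 29/7) = 81 + 72*(55/7) = 81 + 3960/7 = 4527/7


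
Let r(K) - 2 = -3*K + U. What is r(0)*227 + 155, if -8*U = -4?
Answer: 1445/2 ≈ 722.50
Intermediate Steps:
U = ½ (U = -⅛*(-4) = ½ ≈ 0.50000)
r(K) = 5/2 - 3*K (r(K) = 2 + (-3*K + ½) = 2 + (½ - 3*K) = 5/2 - 3*K)
r(0)*227 + 155 = (5/2 - 3*0)*227 + 155 = (5/2 + 0)*227 + 155 = (5/2)*227 + 155 = 1135/2 + 155 = 1445/2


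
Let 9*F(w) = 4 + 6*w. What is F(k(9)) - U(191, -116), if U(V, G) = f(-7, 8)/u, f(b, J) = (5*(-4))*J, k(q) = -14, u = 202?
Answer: -7360/909 ≈ -8.0968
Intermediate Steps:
F(w) = 4/9 + 2*w/3 (F(w) = (4 + 6*w)/9 = 4/9 + 2*w/3)
f(b, J) = -20*J
U(V, G) = -80/101 (U(V, G) = -20*8/202 = -160*1/202 = -80/101)
F(k(9)) - U(191, -116) = (4/9 + (⅔)*(-14)) - 1*(-80/101) = (4/9 - 28/3) + 80/101 = -80/9 + 80/101 = -7360/909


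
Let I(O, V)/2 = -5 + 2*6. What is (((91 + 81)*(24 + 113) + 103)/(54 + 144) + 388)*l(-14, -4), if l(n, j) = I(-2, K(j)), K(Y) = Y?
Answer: 234479/33 ≈ 7105.4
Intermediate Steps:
I(O, V) = 14 (I(O, V) = 2*(-5 + 2*6) = 2*(-5 + 12) = 2*7 = 14)
l(n, j) = 14
(((91 + 81)*(24 + 113) + 103)/(54 + 144) + 388)*l(-14, -4) = (((91 + 81)*(24 + 113) + 103)/(54 + 144) + 388)*14 = ((172*137 + 103)/198 + 388)*14 = ((23564 + 103)*(1/198) + 388)*14 = (23667*(1/198) + 388)*14 = (7889/66 + 388)*14 = (33497/66)*14 = 234479/33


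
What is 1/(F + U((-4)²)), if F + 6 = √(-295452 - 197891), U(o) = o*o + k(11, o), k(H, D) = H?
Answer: 261/561464 - I*√493343/561464 ≈ 0.00046486 - 0.001251*I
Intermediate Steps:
U(o) = 11 + o² (U(o) = o*o + 11 = o² + 11 = 11 + o²)
F = -6 + I*√493343 (F = -6 + √(-295452 - 197891) = -6 + √(-493343) = -6 + I*√493343 ≈ -6.0 + 702.38*I)
1/(F + U((-4)²)) = 1/((-6 + I*√493343) + (11 + ((-4)²)²)) = 1/((-6 + I*√493343) + (11 + 16²)) = 1/((-6 + I*√493343) + (11 + 256)) = 1/((-6 + I*√493343) + 267) = 1/(261 + I*√493343)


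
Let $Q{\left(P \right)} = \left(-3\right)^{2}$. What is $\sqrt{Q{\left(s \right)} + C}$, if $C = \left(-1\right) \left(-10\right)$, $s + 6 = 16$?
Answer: $\sqrt{19} \approx 4.3589$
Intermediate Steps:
$s = 10$ ($s = -6 + 16 = 10$)
$Q{\left(P \right)} = 9$
$C = 10$
$\sqrt{Q{\left(s \right)} + C} = \sqrt{9 + 10} = \sqrt{19}$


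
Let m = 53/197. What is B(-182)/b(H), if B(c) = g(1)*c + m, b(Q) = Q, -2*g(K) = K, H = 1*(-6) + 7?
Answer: 17980/197 ≈ 91.269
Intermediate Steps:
H = 1 (H = -6 + 7 = 1)
g(K) = -K/2
m = 53/197 (m = 53*(1/197) = 53/197 ≈ 0.26904)
B(c) = 53/197 - c/2 (B(c) = (-1/2*1)*c + 53/197 = -c/2 + 53/197 = 53/197 - c/2)
B(-182)/b(H) = (53/197 - 1/2*(-182))/1 = (53/197 + 91)*1 = (17980/197)*1 = 17980/197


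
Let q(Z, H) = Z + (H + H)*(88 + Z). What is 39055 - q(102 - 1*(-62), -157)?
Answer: 118019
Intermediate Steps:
q(Z, H) = Z + 2*H*(88 + Z) (q(Z, H) = Z + (2*H)*(88 + Z) = Z + 2*H*(88 + Z))
39055 - q(102 - 1*(-62), -157) = 39055 - ((102 - 1*(-62)) + 176*(-157) + 2*(-157)*(102 - 1*(-62))) = 39055 - ((102 + 62) - 27632 + 2*(-157)*(102 + 62)) = 39055 - (164 - 27632 + 2*(-157)*164) = 39055 - (164 - 27632 - 51496) = 39055 - 1*(-78964) = 39055 + 78964 = 118019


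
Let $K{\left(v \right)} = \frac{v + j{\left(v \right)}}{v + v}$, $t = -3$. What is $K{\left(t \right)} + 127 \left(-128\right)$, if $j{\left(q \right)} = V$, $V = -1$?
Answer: $- \frac{48766}{3} \approx -16255.0$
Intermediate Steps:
$j{\left(q \right)} = -1$
$K{\left(v \right)} = \frac{-1 + v}{2 v}$ ($K{\left(v \right)} = \frac{v - 1}{v + v} = \frac{-1 + v}{2 v}$)
$K{\left(t \right)} + 127 \left(-128\right) = \frac{-1 - 3}{2 \left(-3\right)} + 127 \left(-128\right) = \frac{1}{2} \left(- \frac{1}{3}\right) \left(-4\right) - 16256 = \frac{2}{3} - 16256 = - \frac{48766}{3}$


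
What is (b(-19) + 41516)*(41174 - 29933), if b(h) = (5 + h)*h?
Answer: 469671462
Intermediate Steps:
b(h) = h*(5 + h)
(b(-19) + 41516)*(41174 - 29933) = (-19*(5 - 19) + 41516)*(41174 - 29933) = (-19*(-14) + 41516)*11241 = (266 + 41516)*11241 = 41782*11241 = 469671462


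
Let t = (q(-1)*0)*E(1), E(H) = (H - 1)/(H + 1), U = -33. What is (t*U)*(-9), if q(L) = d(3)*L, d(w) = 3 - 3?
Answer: 0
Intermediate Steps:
d(w) = 0
q(L) = 0 (q(L) = 0*L = 0)
E(H) = (-1 + H)/(1 + H)
t = 0 (t = (0*0)*((-1 + 1)/(1 + 1)) = 0*(0/2) = 0*((½)*0) = 0*0 = 0)
(t*U)*(-9) = (0*(-33))*(-9) = 0*(-9) = 0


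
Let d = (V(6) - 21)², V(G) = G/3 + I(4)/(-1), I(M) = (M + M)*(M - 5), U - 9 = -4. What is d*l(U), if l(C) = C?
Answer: 605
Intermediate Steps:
U = 5 (U = 9 - 4 = 5)
I(M) = 2*M*(-5 + M) (I(M) = (2*M)*(-5 + M) = 2*M*(-5 + M))
V(G) = 8 + G/3 (V(G) = G/3 + (2*4*(-5 + 4))/(-1) = G*(⅓) + (2*4*(-1))*(-1) = G/3 - 8*(-1) = G/3 + 8 = 8 + G/3)
d = 121 (d = ((8 + (⅓)*6) - 21)² = ((8 + 2) - 21)² = (10 - 21)² = (-11)² = 121)
d*l(U) = 121*5 = 605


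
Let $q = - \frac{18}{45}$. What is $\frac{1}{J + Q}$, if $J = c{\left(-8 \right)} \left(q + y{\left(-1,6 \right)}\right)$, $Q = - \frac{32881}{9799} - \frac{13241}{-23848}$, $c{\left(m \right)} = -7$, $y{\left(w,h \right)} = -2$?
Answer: $\frac{1168432760}{16357682723} \approx 0.07143$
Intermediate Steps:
$q = - \frac{2}{5}$ ($q = \left(-18\right) \frac{1}{45} = - \frac{2}{5} \approx -0.4$)
$Q = - \frac{654397529}{233686552}$ ($Q = \left(-32881\right) \frac{1}{9799} - - \frac{13241}{23848} = - \frac{32881}{9799} + \frac{13241}{23848} = - \frac{654397529}{233686552} \approx -2.8003$)
$J = \frac{84}{5}$ ($J = - 7 \left(- \frac{2}{5} - 2\right) = \left(-7\right) \left(- \frac{12}{5}\right) = \frac{84}{5} \approx 16.8$)
$\frac{1}{J + Q} = \frac{1}{\frac{84}{5} - \frac{654397529}{233686552}} = \frac{1}{\frac{16357682723}{1168432760}} = \frac{1168432760}{16357682723}$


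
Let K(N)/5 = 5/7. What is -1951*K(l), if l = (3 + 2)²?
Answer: -48775/7 ≈ -6967.9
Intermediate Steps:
l = 25 (l = 5² = 25)
K(N) = 25/7 (K(N) = 5*(5/7) = 25/7)
-1951*K(l) = -1951*25/7 = -48775/7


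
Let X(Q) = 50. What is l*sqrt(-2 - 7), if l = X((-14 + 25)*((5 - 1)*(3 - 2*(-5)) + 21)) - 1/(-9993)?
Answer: 499651*I/3331 ≈ 150.0*I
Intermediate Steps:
l = 499651/9993 (l = 50 - 1/(-9993) = 50 - 1*(-1/9993) = 50 + 1/9993 = 499651/9993 ≈ 50.000)
l*sqrt(-2 - 7) = 499651*sqrt(-2 - 7)/9993 = 499651*sqrt(-9)/9993 = 499651*(3*I)/9993 = 499651*I/3331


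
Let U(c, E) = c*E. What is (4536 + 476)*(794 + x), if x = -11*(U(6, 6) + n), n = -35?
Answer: 3924396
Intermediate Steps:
U(c, E) = E*c
x = -11 (x = -11*(6*6 - 35) = -11*(36 - 35) = -11*1 = -11)
(4536 + 476)*(794 + x) = (4536 + 476)*(794 - 11) = 5012*783 = 3924396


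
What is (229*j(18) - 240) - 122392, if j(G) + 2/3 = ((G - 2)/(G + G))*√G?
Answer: -368354/3 + 916*√2/3 ≈ -1.2235e+5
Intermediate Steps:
j(G) = -⅔ + (-2 + G)/(2*√G) (j(G) = -⅔ + ((G - 2)/(G + G))*√G = -⅔ + ((-2 + G)/((2*G)))*√G = -⅔ + ((-2 + G)*(1/(2*G)))*√G = -⅔ + ((-2 + G)/(2*G))*√G = -⅔ + (-2 + G)/(2*√G))
(229*j(18) - 240) - 122392 = (229*(-⅔ + √18/2 - 1/√18) - 240) - 122392 = (229*(-⅔ + (3*√2)/2 - √2/6) - 240) - 122392 = (229*(-⅔ + 3*√2/2 - √2/6) - 240) - 122392 = (229*(-⅔ + 4*√2/3) - 240) - 122392 = ((-458/3 + 916*√2/3) - 240) - 122392 = (-1178/3 + 916*√2/3) - 122392 = -368354/3 + 916*√2/3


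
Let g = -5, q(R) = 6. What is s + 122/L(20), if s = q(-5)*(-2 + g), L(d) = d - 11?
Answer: -256/9 ≈ -28.444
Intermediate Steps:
L(d) = -11 + d
s = -42 (s = 6*(-2 - 5) = 6*(-7) = -42)
s + 122/L(20) = -42 + 122/(-11 + 20) = -42 + 122/9 = -256/9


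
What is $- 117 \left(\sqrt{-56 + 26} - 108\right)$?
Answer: $12636 - 117 i \sqrt{30} \approx 12636.0 - 640.83 i$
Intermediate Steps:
$- 117 \left(\sqrt{-56 + 26} - 108\right) = - 117 \left(\sqrt{-30} - 108\right) = - 117 \left(i \sqrt{30} - 108\right) = - 117 \left(-108 + i \sqrt{30}\right) = 12636 - 117 i \sqrt{30}$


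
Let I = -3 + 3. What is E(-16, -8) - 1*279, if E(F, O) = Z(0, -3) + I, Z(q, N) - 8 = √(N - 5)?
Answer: -271 + 2*I*√2 ≈ -271.0 + 2.8284*I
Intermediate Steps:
Z(q, N) = 8 + √(-5 + N) (Z(q, N) = 8 + √(N - 5) = 8 + √(-5 + N))
I = 0
E(F, O) = 8 + 2*I*√2 (E(F, O) = (8 + √(-5 - 3)) + 0 = (8 + √(-8)) + 0 = (8 + 2*I*√2) + 0 = 8 + 2*I*√2)
E(-16, -8) - 1*279 = (8 + 2*I*√2) - 1*279 = (8 + 2*I*√2) - 279 = -271 + 2*I*√2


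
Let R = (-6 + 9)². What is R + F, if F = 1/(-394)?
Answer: 3545/394 ≈ 8.9975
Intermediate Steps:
F = -1/394 ≈ -0.0025381
R = 9 (R = 3² = 9)
R + F = 9 - 1/394 = 3545/394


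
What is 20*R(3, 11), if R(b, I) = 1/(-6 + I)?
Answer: 4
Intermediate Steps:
20*R(3, 11) = 20/(-6 + 11) = 20/5 = 20*(⅕) = 4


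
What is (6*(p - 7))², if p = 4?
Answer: 324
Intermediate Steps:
(6*(p - 7))² = (6*(4 - 7))² = (6*(-3))² = (-18)² = 324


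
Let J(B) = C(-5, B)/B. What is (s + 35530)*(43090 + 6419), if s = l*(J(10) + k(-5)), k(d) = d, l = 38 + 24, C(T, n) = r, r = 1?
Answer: 8720069679/5 ≈ 1.7440e+9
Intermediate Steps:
C(T, n) = 1
l = 62
J(B) = 1/B
s = -1519/5 (s = 62*(1/10 - 5) = 62*(⅒ - 5) = 62*(-49/10) = -1519/5 ≈ -303.80)
(s + 35530)*(43090 + 6419) = (-1519/5 + 35530)*(43090 + 6419) = (176131/5)*49509 = 8720069679/5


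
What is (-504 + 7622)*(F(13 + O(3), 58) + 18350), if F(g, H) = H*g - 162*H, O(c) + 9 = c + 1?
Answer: 67037324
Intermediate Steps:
O(c) = -8 + c (O(c) = -9 + (c + 1) = -9 + (1 + c) = -8 + c)
F(g, H) = -162*H + H*g
(-504 + 7622)*(F(13 + O(3), 58) + 18350) = (-504 + 7622)*(58*(-162 + (13 + (-8 + 3))) + 18350) = 7118*(58*(-162 + (13 - 5)) + 18350) = 7118*(58*(-162 + 8) + 18350) = 7118*(58*(-154) + 18350) = 7118*(-8932 + 18350) = 7118*9418 = 67037324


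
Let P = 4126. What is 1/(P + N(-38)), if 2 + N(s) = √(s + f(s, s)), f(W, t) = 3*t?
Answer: 1031/4251882 - I*√38/8503764 ≈ 0.00024248 - 7.249e-7*I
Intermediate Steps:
N(s) = -2 + 2*√s (N(s) = -2 + √(s + 3*s) = -2 + √(4*s) = -2 + 2*√s)
1/(P + N(-38)) = 1/(4126 + (-2 + 2*√(-38))) = 1/(4126 + (-2 + 2*(I*√38))) = 1/(4126 + (-2 + 2*I*√38)) = 1/(4124 + 2*I*√38)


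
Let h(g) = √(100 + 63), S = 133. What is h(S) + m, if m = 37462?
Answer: 37462 + √163 ≈ 37475.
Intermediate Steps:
h(g) = √163
h(S) + m = √163 + 37462 = 37462 + √163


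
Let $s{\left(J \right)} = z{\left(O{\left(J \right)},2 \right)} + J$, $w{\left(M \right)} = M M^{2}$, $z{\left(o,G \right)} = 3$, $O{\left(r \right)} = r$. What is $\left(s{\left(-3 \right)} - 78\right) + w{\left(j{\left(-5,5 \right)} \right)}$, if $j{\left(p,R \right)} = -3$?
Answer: $-105$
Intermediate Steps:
$w{\left(M \right)} = M^{3}$
$s{\left(J \right)} = 3 + J$
$\left(s{\left(-3 \right)} - 78\right) + w{\left(j{\left(-5,5 \right)} \right)} = \left(\left(3 - 3\right) - 78\right) + \left(-3\right)^{3} = \left(0 - 78\right) - 27 = -78 - 27 = -105$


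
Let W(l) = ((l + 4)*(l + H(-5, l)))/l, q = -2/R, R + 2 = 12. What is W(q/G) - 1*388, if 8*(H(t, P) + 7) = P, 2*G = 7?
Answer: 13921/140 ≈ 99.436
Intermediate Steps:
R = 10 (R = -2 + 12 = 10)
G = 7/2 (G = (½)*7 = 7/2 ≈ 3.5000)
H(t, P) = -7 + P/8
q = -⅕ (q = -2/10 = -2*⅒ = -⅕ ≈ -0.20000)
W(l) = (-7 + 9*l/8)*(4 + l)/l (W(l) = ((l + 4)*(l + (-7 + l/8)))/l = ((4 + l)*(-7 + 9*l/8))/l = ((-7 + 9*l/8)*(4 + l))/l = (-7 + 9*l/8)*(4 + l)/l)
W(q/G) - 1*388 = (-5/2 - 28/((-1/(5*7/2))) + 9*(-1/(5*7/2))/8) - 1*388 = (-5/2 - 28/((-⅕*2/7)) + 9*(-⅕*2/7)/8) - 388 = (-5/2 - 28/(-2/35) + (9/8)*(-2/35)) - 388 = (-5/2 - 28*(-35/2) - 9/140) - 388 = (-5/2 + 490 - 9/140) - 388 = 68241/140 - 388 = 13921/140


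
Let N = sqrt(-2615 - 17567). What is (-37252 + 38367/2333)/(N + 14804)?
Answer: -643015803698/255671834567 + 86870549*I*sqrt(20182)/511343669134 ≈ -2.515 + 0.024135*I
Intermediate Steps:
N = I*sqrt(20182) (N = sqrt(-20182) = I*sqrt(20182) ≈ 142.06*I)
(-37252 + 38367/2333)/(N + 14804) = (-37252 + 38367/2333)/(I*sqrt(20182) + 14804) = (-37252 + 38367*(1/2333))/(14804 + I*sqrt(20182)) = (-37252 + 38367/2333)/(14804 + I*sqrt(20182)) = -86870549/(2333*(14804 + I*sqrt(20182)))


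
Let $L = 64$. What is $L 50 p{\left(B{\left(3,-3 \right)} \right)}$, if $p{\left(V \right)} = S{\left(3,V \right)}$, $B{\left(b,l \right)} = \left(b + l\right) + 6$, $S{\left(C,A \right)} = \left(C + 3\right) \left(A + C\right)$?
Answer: $172800$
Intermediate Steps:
$S{\left(C,A \right)} = \left(3 + C\right) \left(A + C\right)$
$B{\left(b,l \right)} = 6 + b + l$
$p{\left(V \right)} = 18 + 6 V$ ($p{\left(V \right)} = 3^{2} + 3 V + 3 \cdot 3 + V 3 = 9 + 3 V + 9 + 3 V = 18 + 6 V$)
$L 50 p{\left(B{\left(3,-3 \right)} \right)} = 64 \cdot 50 \left(18 + 6 \left(6 + 3 - 3\right)\right) = 3200 \left(18 + 6 \cdot 6\right) = 3200 \left(18 + 36\right) = 3200 \cdot 54 = 172800$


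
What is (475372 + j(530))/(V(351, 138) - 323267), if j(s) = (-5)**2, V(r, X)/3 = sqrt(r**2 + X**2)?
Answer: -153680161999/104500273084 - 4278573*sqrt(15805)/104500273084 ≈ -1.4758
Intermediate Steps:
V(r, X) = 3*sqrt(X**2 + r**2) (V(r, X) = 3*sqrt(r**2 + X**2) = 3*sqrt(X**2 + r**2))
j(s) = 25
(475372 + j(530))/(V(351, 138) - 323267) = (475372 + 25)/(3*sqrt(138**2 + 351**2) - 323267) = 475397/(3*sqrt(19044 + 123201) - 323267) = 475397/(3*sqrt(142245) - 323267) = 475397/(3*(3*sqrt(15805)) - 323267) = 475397/(9*sqrt(15805) - 323267) = 475397/(-323267 + 9*sqrt(15805))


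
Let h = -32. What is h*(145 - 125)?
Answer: -640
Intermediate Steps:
h*(145 - 125) = -32*(145 - 125) = -32*20 = -640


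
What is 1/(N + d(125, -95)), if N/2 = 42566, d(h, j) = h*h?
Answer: 1/100757 ≈ 9.9249e-6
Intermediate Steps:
d(h, j) = h²
N = 85132 (N = 2*42566 = 85132)
1/(N + d(125, -95)) = 1/(85132 + 125²) = 1/(85132 + 15625) = 1/100757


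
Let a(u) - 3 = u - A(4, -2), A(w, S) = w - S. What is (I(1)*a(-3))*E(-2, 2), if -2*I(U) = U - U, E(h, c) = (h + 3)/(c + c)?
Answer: 0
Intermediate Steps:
E(h, c) = (3 + h)/(2*c) (E(h, c) = (3 + h)/((2*c)) = (3 + h)*(1/(2*c)) = (3 + h)/(2*c))
I(U) = 0 (I(U) = -(U - U)/2 = -½*0 = 0)
a(u) = -3 + u (a(u) = 3 + (u - (4 - 1*(-2))) = 3 + (u - (4 + 2)) = 3 + (u - 1*6) = 3 + (u - 6) = 3 + (-6 + u) = -3 + u)
(I(1)*a(-3))*E(-2, 2) = (0*(-3 - 3))*((½)*(3 - 2)/2) = (0*(-6))*((½)*(½)*1) = 0*(¼) = 0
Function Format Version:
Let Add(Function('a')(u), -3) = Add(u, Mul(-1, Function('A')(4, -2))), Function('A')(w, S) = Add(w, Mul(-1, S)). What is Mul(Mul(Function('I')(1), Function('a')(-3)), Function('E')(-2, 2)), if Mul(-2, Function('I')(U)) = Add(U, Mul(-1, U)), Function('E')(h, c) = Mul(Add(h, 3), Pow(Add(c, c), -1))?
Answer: 0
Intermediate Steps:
Function('E')(h, c) = Mul(Rational(1, 2), Pow(c, -1), Add(3, h)) (Function('E')(h, c) = Mul(Add(3, h), Pow(Mul(2, c), -1)) = Mul(Add(3, h), Mul(Rational(1, 2), Pow(c, -1))) = Mul(Rational(1, 2), Pow(c, -1), Add(3, h)))
Function('I')(U) = 0 (Function('I')(U) = Mul(Rational(-1, 2), Add(U, Mul(-1, U))) = Mul(Rational(-1, 2), 0) = 0)
Function('a')(u) = Add(-3, u) (Function('a')(u) = Add(3, Add(u, Mul(-1, Add(4, Mul(-1, -2))))) = Add(3, Add(u, Mul(-1, Add(4, 2)))) = Add(3, Add(u, Mul(-1, 6))) = Add(3, Add(u, -6)) = Add(3, Add(-6, u)) = Add(-3, u))
Mul(Mul(Function('I')(1), Function('a')(-3)), Function('E')(-2, 2)) = Mul(Mul(0, Add(-3, -3)), Mul(Rational(1, 2), Pow(2, -1), Add(3, -2))) = Mul(Mul(0, -6), Mul(Rational(1, 2), Rational(1, 2), 1)) = Mul(0, Rational(1, 4)) = 0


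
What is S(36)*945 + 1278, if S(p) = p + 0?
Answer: 35298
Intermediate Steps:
S(p) = p
S(36)*945 + 1278 = 36*945 + 1278 = 34020 + 1278 = 35298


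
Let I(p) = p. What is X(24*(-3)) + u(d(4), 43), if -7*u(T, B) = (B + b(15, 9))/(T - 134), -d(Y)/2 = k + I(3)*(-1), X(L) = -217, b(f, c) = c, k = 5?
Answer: -104785/483 ≈ -216.95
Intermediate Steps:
d(Y) = -4 (d(Y) = -2*(5 + 3*(-1)) = -2*(5 - 3) = -2*2 = -4)
u(T, B) = -(9 + B)/(7*(-134 + T)) (u(T, B) = -(B + 9)/(7*(T - 134)) = -(9 + B)/(7*(-134 + T)))
X(24*(-3)) + u(d(4), 43) = -217 + (-9 - 1*43)/(7*(-134 - 4)) = -217 + (⅐)*(-9 - 43)/(-138) = -217 + (⅐)*(-1/138)*(-52) = -217 + 26/483 = -104785/483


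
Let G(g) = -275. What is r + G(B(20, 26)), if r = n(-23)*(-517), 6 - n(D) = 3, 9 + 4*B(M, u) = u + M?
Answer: -1826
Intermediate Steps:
B(M, u) = -9/4 + M/4 + u/4 (B(M, u) = -9/4 + (u + M)/4 = -9/4 + (M + u)/4 = -9/4 + (M/4 + u/4) = -9/4 + M/4 + u/4)
n(D) = 3 (n(D) = 6 - 1*3 = 6 - 3 = 3)
r = -1551 (r = 3*(-517) = -1551)
r + G(B(20, 26)) = -1551 - 275 = -1826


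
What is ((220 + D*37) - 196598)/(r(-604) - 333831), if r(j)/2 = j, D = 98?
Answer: 192752/335039 ≈ 0.57531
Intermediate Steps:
r(j) = 2*j
((220 + D*37) - 196598)/(r(-604) - 333831) = ((220 + 98*37) - 196598)/(2*(-604) - 333831) = ((220 + 3626) - 196598)/(-1208 - 333831) = (3846 - 196598)/(-335039) = -192752*(-1/335039) = 192752/335039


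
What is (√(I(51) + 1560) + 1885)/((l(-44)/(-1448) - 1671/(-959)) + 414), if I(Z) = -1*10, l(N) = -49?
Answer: 2617571320/577360247 + 6943160*√62/577360247 ≈ 4.6284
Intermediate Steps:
I(Z) = -10
(√(I(51) + 1560) + 1885)/((l(-44)/(-1448) - 1671/(-959)) + 414) = (√(-10 + 1560) + 1885)/((-49/(-1448) - 1671/(-959)) + 414) = (√1550 + 1885)/((-49*(-1/1448) - 1671*(-1/959)) + 414) = (5*√62 + 1885)/((49/1448 + 1671/959) + 414) = (1885 + 5*√62)/(2466599/1388632 + 414) = (1885 + 5*√62)/(577360247/1388632) = (1885 + 5*√62)*(1388632/577360247) = 2617571320/577360247 + 6943160*√62/577360247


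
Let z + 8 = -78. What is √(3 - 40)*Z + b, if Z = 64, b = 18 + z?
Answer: -68 + 64*I*√37 ≈ -68.0 + 389.3*I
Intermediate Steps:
z = -86 (z = -8 - 78 = -86)
b = -68 (b = 18 - 86 = -68)
√(3 - 40)*Z + b = √(3 - 40)*64 - 68 = √(-37)*64 - 68 = (I*√37)*64 - 68 = 64*I*√37 - 68 = -68 + 64*I*√37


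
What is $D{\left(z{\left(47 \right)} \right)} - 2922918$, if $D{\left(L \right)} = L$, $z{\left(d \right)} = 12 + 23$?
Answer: $-2922883$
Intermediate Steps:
$z{\left(d \right)} = 35$
$D{\left(z{\left(47 \right)} \right)} - 2922918 = 35 - 2922918 = -2922883$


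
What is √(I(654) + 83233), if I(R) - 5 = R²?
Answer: √510954 ≈ 714.81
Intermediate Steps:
I(R) = 5 + R²
√(I(654) + 83233) = √((5 + 654²) + 83233) = √((5 + 427716) + 83233) = √(427721 + 83233) = √510954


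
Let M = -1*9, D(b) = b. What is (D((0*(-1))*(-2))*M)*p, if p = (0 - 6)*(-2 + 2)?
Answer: 0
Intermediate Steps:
p = 0 (p = -6*0 = 0)
M = -9
(D((0*(-1))*(-2))*M)*p = (((0*(-1))*(-2))*(-9))*0 = ((0*(-2))*(-9))*0 = (0*(-9))*0 = 0*0 = 0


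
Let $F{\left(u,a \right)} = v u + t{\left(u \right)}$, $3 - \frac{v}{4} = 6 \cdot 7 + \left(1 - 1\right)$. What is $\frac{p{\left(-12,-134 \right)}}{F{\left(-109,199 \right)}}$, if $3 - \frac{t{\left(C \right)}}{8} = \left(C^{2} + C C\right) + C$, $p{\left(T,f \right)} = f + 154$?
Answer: $- \frac{5}{43049} \approx -0.00011615$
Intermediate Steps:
$p{\left(T,f \right)} = 154 + f$
$t{\left(C \right)} = 24 - 16 C^{2} - 8 C$ ($t{\left(C \right)} = 24 - 8 \left(\left(C^{2} + C C\right) + C\right) = 24 - 8 \left(\left(C^{2} + C^{2}\right) + C\right) = 24 - 8 \left(2 C^{2} + C\right) = 24 - 8 \left(C + 2 C^{2}\right) = 24 - \left(8 C + 16 C^{2}\right) = 24 - 16 C^{2} - 8 C$)
$v = -156$ ($v = 12 - 4 \left(6 \cdot 7 + \left(1 - 1\right)\right) = 12 - 4 \left(42 + 0\right) = 12 - 168 = -156$)
$F{\left(u,a \right)} = 24 - 164 u - 16 u^{2}$ ($F{\left(u,a \right)} = - 156 u - \left(-24 + 8 u + 16 u^{2}\right) = 24 - 164 u - 16 u^{2}$)
$\frac{p{\left(-12,-134 \right)}}{F{\left(-109,199 \right)}} = \frac{154 - 134}{24 - -17876 - 16 \left(-109\right)^{2}} = \frac{20}{24 + 17876 - 190096} = \frac{20}{-172196} = 20 \left(- \frac{1}{172196}\right) = - \frac{5}{43049}$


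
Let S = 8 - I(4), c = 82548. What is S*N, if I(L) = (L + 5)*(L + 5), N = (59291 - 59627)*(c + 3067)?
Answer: 2099964720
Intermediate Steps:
N = -28766640 (N = (59291 - 59627)*(82548 + 3067) = -336*85615 = -28766640)
I(L) = (5 + L)² (I(L) = (5 + L)*(5 + L) = (5 + L)²)
S = -73 (S = 8 - (5 + 4)² = 8 - 1*9² = 8 - 1*81 = 8 - 81 = -73)
S*N = -73*(-28766640) = 2099964720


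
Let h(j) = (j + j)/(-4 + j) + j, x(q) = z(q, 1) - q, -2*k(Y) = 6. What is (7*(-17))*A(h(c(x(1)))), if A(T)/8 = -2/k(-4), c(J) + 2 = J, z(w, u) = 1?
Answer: -1904/3 ≈ -634.67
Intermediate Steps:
k(Y) = -3 (k(Y) = -½*6 = -3)
x(q) = 1 - q
c(J) = -2 + J
h(j) = j + 2*j/(-4 + j) (h(j) = (2*j)/(-4 + j) + j = 2*j/(-4 + j) + j = j + 2*j/(-4 + j))
A(T) = 16/3 (A(T) = 8*(-2/(-3)) = 8*(-2*(-⅓)) = 8*(⅔) = 16/3)
(7*(-17))*A(h(c(x(1)))) = (7*(-17))*(16/3) = -119*16/3 = -1904/3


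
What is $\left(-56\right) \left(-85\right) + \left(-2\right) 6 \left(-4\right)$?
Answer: $4808$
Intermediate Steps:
$\left(-56\right) \left(-85\right) + \left(-2\right) 6 \left(-4\right) = 4760 - -48 = 4760 + 48 = 4808$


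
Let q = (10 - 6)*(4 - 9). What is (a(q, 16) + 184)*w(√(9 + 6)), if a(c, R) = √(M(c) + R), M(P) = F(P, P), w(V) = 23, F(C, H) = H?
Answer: 4232 + 46*I ≈ 4232.0 + 46.0*I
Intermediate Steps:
M(P) = P
q = -20 (q = 4*(-5) = -20)
a(c, R) = √(R + c) (a(c, R) = √(c + R) = √(R + c))
(a(q, 16) + 184)*w(√(9 + 6)) = (√(16 - 20) + 184)*23 = (√(-4) + 184)*23 = (2*I + 184)*23 = (184 + 2*I)*23 = 4232 + 46*I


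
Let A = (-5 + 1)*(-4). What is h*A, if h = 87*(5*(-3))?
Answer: -20880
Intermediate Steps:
h = -1305 (h = 87*(-15) = -1305)
A = 16 (A = -4*(-4) = 16)
h*A = -1305*16 = -20880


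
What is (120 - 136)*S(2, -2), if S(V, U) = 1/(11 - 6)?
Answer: -16/5 ≈ -3.2000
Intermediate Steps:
S(V, U) = ⅕ (S(V, U) = 1/5 = ⅕)
(120 - 136)*S(2, -2) = (120 - 136)*(⅕) = -16*⅕ = -16/5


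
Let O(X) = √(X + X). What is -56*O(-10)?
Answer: -112*I*√5 ≈ -250.44*I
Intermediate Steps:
O(X) = √2*√X (O(X) = √(2*X) = √2*√X)
-56*O(-10) = -56*√2*√(-10) = -56*√2*I*√10 = -112*I*√5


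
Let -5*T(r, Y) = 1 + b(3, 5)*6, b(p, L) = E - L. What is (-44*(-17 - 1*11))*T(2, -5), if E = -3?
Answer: 57904/5 ≈ 11581.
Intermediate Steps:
b(p, L) = -3 - L
T(r, Y) = 47/5 (T(r, Y) = -(1 + (-3 - 1*5)*6)/5 = -(1 + (-3 - 5)*6)/5 = -(1 - 8*6)/5 = -(1 - 48)/5 = -⅕*(-47) = 47/5)
(-44*(-17 - 1*11))*T(2, -5) = -44*(-17 - 1*11)*(47/5) = -44*(-17 - 11)*(47/5) = -44*(-28)*(47/5) = 1232*(47/5) = 57904/5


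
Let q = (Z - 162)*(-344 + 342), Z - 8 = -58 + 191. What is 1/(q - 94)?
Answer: -1/52 ≈ -0.019231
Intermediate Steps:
Z = 141 (Z = 8 + (-58 + 191) = 8 + 133 = 141)
q = 42 (q = (141 - 162)*(-344 + 342) = -21*(-2) = 42)
1/(q - 94) = 1/(42 - 94) = 1/(-52) = -1/52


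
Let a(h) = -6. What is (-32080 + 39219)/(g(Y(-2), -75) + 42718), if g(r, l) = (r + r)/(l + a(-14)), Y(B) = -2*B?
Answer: 578259/3460150 ≈ 0.16712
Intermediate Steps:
g(r, l) = 2*r/(-6 + l) (g(r, l) = (r + r)/(l - 6) = (2*r)/(-6 + l) = 2*r/(-6 + l))
(-32080 + 39219)/(g(Y(-2), -75) + 42718) = (-32080 + 39219)/(2*(-2*(-2))/(-6 - 75) + 42718) = 7139/(2*4/(-81) + 42718) = 7139/(2*4*(-1/81) + 42718) = 7139/(-8/81 + 42718) = 7139/(3460150/81) = 7139*(81/3460150) = 578259/3460150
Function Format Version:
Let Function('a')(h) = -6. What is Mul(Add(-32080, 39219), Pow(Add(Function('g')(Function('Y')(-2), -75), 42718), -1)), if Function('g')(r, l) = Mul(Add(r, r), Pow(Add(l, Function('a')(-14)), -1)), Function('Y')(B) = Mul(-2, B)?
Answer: Rational(578259, 3460150) ≈ 0.16712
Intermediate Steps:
Function('g')(r, l) = Mul(2, r, Pow(Add(-6, l), -1)) (Function('g')(r, l) = Mul(Add(r, r), Pow(Add(l, -6), -1)) = Mul(Mul(2, r), Pow(Add(-6, l), -1)) = Mul(2, r, Pow(Add(-6, l), -1)))
Mul(Add(-32080, 39219), Pow(Add(Function('g')(Function('Y')(-2), -75), 42718), -1)) = Mul(Add(-32080, 39219), Pow(Add(Mul(2, Mul(-2, -2), Pow(Add(-6, -75), -1)), 42718), -1)) = Mul(7139, Pow(Add(Mul(2, 4, Pow(-81, -1)), 42718), -1)) = Mul(7139, Pow(Add(Mul(2, 4, Rational(-1, 81)), 42718), -1)) = Mul(7139, Pow(Add(Rational(-8, 81), 42718), -1)) = Mul(7139, Pow(Rational(3460150, 81), -1)) = Mul(7139, Rational(81, 3460150)) = Rational(578259, 3460150)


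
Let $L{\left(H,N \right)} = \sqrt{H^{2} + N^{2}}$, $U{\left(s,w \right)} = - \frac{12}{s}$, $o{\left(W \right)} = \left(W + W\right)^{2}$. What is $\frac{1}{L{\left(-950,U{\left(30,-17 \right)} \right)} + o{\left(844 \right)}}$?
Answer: $\frac{8904200}{25371126024487} - \frac{5 \sqrt{5640626}}{101484504097948} \approx 3.5084 \cdot 10^{-7}$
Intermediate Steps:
$o{\left(W \right)} = 4 W^{2}$ ($o{\left(W \right)} = \left(2 W\right)^{2} = 4 W^{2}$)
$\frac{1}{L{\left(-950,U{\left(30,-17 \right)} \right)} + o{\left(844 \right)}} = \frac{1}{\sqrt{\left(-950\right)^{2} + \left(- \frac{12}{30}\right)^{2}} + 4 \cdot 844^{2}} = \frac{1}{\sqrt{902500 + \left(\left(-12\right) \frac{1}{30}\right)^{2}} + 4 \cdot 712336} = \frac{1}{\sqrt{902500 + \left(- \frac{2}{5}\right)^{2}} + 2849344} = \frac{1}{\sqrt{902500 + \frac{4}{25}} + 2849344} = \frac{1}{\sqrt{\frac{22562504}{25}} + 2849344} = \frac{1}{\frac{2 \sqrt{5640626}}{5} + 2849344} = \frac{1}{2849344 + \frac{2 \sqrt{5640626}}{5}}$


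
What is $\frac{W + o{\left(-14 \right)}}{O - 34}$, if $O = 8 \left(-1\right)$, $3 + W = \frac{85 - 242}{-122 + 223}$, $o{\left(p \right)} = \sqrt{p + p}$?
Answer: $\frac{230}{2121} - \frac{i \sqrt{7}}{21} \approx 0.10844 - 0.12599 i$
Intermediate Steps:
$o{\left(p \right)} = \sqrt{2} \sqrt{p}$ ($o{\left(p \right)} = \sqrt{2 p} = \sqrt{2} \sqrt{p}$)
$W = - \frac{460}{101}$ ($W = -3 + \frac{85 - 242}{-122 + 223} = -3 - \frac{157}{101} = - \frac{460}{101} \approx -4.5545$)
$O = -8$
$\frac{W + o{\left(-14 \right)}}{O - 34} = \frac{- \frac{460}{101} + \sqrt{2} \sqrt{-14}}{-8 - 34} = \frac{- \frac{460}{101} + \sqrt{2} i \sqrt{14}}{-42} = \left(- \frac{460}{101} + 2 i \sqrt{7}\right) \left(- \frac{1}{42}\right) = \frac{230}{2121} - \frac{i \sqrt{7}}{21}$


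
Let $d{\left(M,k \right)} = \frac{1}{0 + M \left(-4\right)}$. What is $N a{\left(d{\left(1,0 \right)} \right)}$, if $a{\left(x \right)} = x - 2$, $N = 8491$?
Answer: $- \frac{76419}{4} \approx -19105.0$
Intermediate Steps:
$d{\left(M,k \right)} = - \frac{1}{4 M}$ ($d{\left(M,k \right)} = \frac{1}{0 - 4 M} = \frac{1}{\left(-4\right) M} = - \frac{1}{4 M}$)
$a{\left(x \right)} = -2 + x$
$N a{\left(d{\left(1,0 \right)} \right)} = 8491 \left(-2 - \frac{1}{4 \cdot 1}\right) = 8491 \left(-2 - \frac{1}{4}\right) = 8491 \left(- \frac{9}{4}\right) = - \frac{76419}{4}$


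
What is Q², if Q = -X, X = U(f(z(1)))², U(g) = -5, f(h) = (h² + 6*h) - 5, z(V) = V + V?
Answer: 625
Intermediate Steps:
z(V) = 2*V
f(h) = -5 + h² + 6*h
X = 25 (X = (-5)² = 25)
Q = -25 (Q = -1*25 = -25)
Q² = (-25)² = 625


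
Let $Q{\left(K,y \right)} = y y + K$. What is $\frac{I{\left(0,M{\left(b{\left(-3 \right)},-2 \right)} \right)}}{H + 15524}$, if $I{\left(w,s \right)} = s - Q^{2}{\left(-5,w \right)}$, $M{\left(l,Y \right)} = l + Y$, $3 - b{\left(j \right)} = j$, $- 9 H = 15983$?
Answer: $- \frac{189}{123733} \approx -0.0015275$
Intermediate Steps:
$H = - \frac{15983}{9}$ ($H = \left(- \frac{1}{9}\right) 15983 = - \frac{15983}{9} \approx -1775.9$)
$Q{\left(K,y \right)} = K + y^{2}$ ($Q{\left(K,y \right)} = y^{2} + K = K + y^{2}$)
$b{\left(j \right)} = 3 - j$
$M{\left(l,Y \right)} = Y + l$
$I{\left(w,s \right)} = s - \left(-5 + w^{2}\right)^{2}$
$\frac{I{\left(0,M{\left(b{\left(-3 \right)},-2 \right)} \right)}}{H + 15524} = \frac{\left(-2 + \left(3 - -3\right)\right) - \left(-5 + 0^{2}\right)^{2}}{- \frac{15983}{9} + 15524} = \frac{\left(-2 + \left(3 + 3\right)\right) - \left(-5 + 0\right)^{2}}{\frac{123733}{9}} = \left(\left(-2 + 6\right) - \left(-5\right)^{2}\right) \frac{9}{123733} = \left(4 - 25\right) \frac{9}{123733} = \left(-21\right) \frac{9}{123733} = - \frac{189}{123733}$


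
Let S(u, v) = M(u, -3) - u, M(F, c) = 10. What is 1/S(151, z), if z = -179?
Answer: -1/141 ≈ -0.0070922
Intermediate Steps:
S(u, v) = 10 - u
1/S(151, z) = 1/(10 - 1*151) = 1/(10 - 151) = 1/(-141) = -1/141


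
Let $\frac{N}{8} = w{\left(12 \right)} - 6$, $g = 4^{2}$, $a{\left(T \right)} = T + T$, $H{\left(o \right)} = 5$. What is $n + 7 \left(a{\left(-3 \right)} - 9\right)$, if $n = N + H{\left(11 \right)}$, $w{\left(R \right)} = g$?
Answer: $-20$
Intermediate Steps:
$a{\left(T \right)} = 2 T$
$g = 16$
$w{\left(R \right)} = 16$
$N = 80$ ($N = 8 \left(16 - 6\right) = 8 \cdot 10 = 80$)
$n = 85$ ($n = 80 + 5 = 85$)
$n + 7 \left(a{\left(-3 \right)} - 9\right) = 85 + 7 \left(2 \left(-3\right) - 9\right) = 85 + 7 \left(-6 - 9\right) = 85 + 7 \left(-15\right) = 85 - 105 = -20$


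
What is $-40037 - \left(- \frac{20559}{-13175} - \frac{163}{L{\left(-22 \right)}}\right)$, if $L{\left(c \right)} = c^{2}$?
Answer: $- \frac{255311740931}{6376700} \approx -40038.0$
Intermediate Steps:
$-40037 - \left(- \frac{20559}{-13175} - \frac{163}{L{\left(-22 \right)}}\right) = -40037 - \left(- \frac{20559}{-13175} - \frac{163}{\left(-22\right)^{2}}\right) = -40037 - \left(\left(-20559\right) \left(- \frac{1}{13175}\right) - \frac{163}{484}\right) = -40037 - \left(\frac{20559}{13175} - \frac{163}{484}\right) = -40037 - \frac{7803031}{6376700} = - \frac{255311740931}{6376700}$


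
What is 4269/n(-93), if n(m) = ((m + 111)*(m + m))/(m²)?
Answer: -44113/4 ≈ -11028.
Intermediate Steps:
n(m) = 2*(111 + m)/m (n(m) = ((111 + m)*(2*m))/m² = (2*m*(111 + m))/m² = 2*(111 + m)/m)
4269/n(-93) = 4269/(2 + 222/(-93)) = 4269/(2 + 222*(-1/93)) = 4269/(2 - 74/31) = 4269/(-12/31) = 4269*(-31/12) = -44113/4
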